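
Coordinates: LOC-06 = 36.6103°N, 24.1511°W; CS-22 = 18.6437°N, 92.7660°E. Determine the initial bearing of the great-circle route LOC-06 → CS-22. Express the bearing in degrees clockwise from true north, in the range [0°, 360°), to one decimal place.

58.8°

Δλ = 116.9171°
y = sin Δλ · cos φ₂ = 0.844872
x = cos φ₁ sin φ₂ − sin φ₁ cos φ₂ cos Δλ = 0.512422
θ = atan2(y, x) = 58.7629° → 58.7629° (mod 360°)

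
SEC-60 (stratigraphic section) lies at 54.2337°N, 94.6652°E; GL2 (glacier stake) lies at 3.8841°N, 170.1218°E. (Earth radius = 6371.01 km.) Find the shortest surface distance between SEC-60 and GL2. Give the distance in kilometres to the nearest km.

Δφ = -50.3496°,  Δλ = 75.4566°
a = sin²(Δφ/2) + cos φ₁ cos φ₂ sin²(Δλ/2) = 0.399301
c = 2·arcsin(√a) = 1.368012 rad = 78.3813°
d = R·c = 6371.01 × 1.368012 = 8715.6 km

8716 km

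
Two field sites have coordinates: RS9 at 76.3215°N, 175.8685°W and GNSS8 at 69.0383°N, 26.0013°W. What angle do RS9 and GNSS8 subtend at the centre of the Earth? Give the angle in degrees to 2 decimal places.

Δφ = -7.2832°,  Δλ = 149.8672°
a = sin²(Δφ/2) + cos φ₁ cos φ₂ sin²(Δλ/2) = 0.082915
c = 2·arcsin(√a) = 0.584171 rad = 33.4705°

33.47°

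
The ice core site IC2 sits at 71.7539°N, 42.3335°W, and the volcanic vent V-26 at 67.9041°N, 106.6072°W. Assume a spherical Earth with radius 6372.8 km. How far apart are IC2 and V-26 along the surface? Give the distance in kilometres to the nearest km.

2380 km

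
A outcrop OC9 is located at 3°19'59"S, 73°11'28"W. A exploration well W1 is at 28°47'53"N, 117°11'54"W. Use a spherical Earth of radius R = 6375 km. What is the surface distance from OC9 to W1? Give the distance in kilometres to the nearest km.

5902 km

OC9: φ = -3.33306°, λ = -73.19111°
W1: φ = +28.79806°, λ = -117.19833°
Δφ = 32.1311°,  Δλ = -44.0072°
a = sin²(Δφ/2) + cos φ₁ cos φ₂ sin²(Δλ/2) = 0.199388
c = 2·arcsin(√a) = 0.925765 rad = 53.0424°
d = R·c = 6375 × 0.925765 = 5901.8 km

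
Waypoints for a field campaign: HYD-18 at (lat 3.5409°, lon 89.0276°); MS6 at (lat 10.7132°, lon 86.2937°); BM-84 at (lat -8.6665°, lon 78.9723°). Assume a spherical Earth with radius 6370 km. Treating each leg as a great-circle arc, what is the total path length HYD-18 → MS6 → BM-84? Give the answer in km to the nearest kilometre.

3154 km

HYD-18→MS6: c = 0.133824 rad, d = 852.46 km
MS6→BM-84: c = 0.361349 rad, d = 2301.79 km
Total = 852.46 + 2301.79 = 3154.25 km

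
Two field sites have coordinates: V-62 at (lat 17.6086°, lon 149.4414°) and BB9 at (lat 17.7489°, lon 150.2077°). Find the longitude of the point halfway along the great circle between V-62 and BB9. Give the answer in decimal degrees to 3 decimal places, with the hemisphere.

Bx = cos φ₂ cos Δλ = 0.952316,  By = cos φ₂ sin Δλ = 0.012737
φₘ = atan2(sin φ₁ + sin φ₂, √((cos φ₁ + Bx)² + By²)) = 17.67912°
λₘ = λ₁ + atan2(By, cos φ₁ + Bx) = 149.82440°

149.824°E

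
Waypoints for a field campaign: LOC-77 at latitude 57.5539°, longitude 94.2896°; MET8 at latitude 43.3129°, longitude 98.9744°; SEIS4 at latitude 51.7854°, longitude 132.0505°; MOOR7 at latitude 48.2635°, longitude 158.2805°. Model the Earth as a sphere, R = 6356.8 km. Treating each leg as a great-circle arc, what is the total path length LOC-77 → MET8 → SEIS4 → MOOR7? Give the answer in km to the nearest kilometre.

6134 km

LOC-77→MET8: c = 0.253800 rad, d = 1613.35 km
MET8→SEIS4: c = 0.412442 rad, d = 2621.81 km
SEIS4→MOOR7: c = 0.298747 rad, d = 1899.08 km
Total = 1613.35 + 2621.81 + 1899.08 = 6134.24 km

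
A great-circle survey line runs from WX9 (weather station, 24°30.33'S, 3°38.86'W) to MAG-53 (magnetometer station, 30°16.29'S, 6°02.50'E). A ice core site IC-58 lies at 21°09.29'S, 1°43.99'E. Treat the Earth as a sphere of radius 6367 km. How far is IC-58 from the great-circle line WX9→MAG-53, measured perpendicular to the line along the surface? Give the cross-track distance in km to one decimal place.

WX9: φ = -24.50550°, λ = -3.64767°
MAG-53: φ = -30.27150°, λ = +6.04167°
IC-58: φ = -21.15483°, λ = +1.73317°
δ₁₃ = central angle WX9→IC-58 = 0.104440 rad  (haversine)
θ₁₃ = bearing WX9→IC-58 = 57.024°,  θ₁₂ = bearing WX9→MAG-53 = 125.992°
dₓₜ = R·arcsin(sin δ₁₃ · sin(θ₁₃ − θ₁₂)) = 6367·arcsin(0.10425·sin(-68.968°)) = -620.524 km
|dₓₜ| = 620.524 km

620.5 km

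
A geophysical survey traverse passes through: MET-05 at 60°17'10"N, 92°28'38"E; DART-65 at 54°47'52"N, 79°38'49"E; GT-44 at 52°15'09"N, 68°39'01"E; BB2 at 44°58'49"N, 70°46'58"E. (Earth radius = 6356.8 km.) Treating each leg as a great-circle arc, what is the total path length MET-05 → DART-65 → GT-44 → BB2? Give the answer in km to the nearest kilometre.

2573 km

MET-05: φ = +60.28611°, λ = +92.47722°
DART-65: φ = +54.79778°, λ = +79.64694°
GT-44: φ = +52.25250°, λ = +68.65028°
BB2: φ = +44.98028°, λ = +70.78278°
MET-05→DART-65: c = 0.153241 rad, d = 974.13 km
DART-65→GT-44: c = 0.122276 rad, d = 777.29 km
GT-44→BB2: c = 0.129272 rad, d = 821.75 km
Total = 974.13 + 777.29 + 821.75 = 2573.17 km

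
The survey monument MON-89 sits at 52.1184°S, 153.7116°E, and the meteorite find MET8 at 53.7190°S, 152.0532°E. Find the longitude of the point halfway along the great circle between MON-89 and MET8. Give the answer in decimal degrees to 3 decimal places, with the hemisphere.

152.898°E

Bx = cos φ₂ cos Δλ = 0.591498,  By = cos φ₂ sin Δλ = -0.017125
φₘ = atan2(sin φ₁ + sin φ₂, √((cos φ₁ + Bx)² + By²)) = -52.92159°
λₘ = λ₁ + atan2(By, cos φ₁ + Bx) = 152.89773°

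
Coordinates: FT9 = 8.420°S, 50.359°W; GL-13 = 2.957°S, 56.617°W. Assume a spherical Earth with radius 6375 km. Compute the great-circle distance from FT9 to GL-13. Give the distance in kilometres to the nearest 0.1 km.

921.5 km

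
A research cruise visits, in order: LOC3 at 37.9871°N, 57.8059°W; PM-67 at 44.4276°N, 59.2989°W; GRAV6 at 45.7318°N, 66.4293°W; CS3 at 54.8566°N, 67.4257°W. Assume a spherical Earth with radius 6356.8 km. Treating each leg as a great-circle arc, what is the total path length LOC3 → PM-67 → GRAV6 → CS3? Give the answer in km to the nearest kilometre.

2317 km

LOC3→PM-67: c = 0.114099 rad, d = 725.30 km
PM-67→GRAV6: c = 0.090742 rad, d = 576.83 km
GRAV6→CS3: c = 0.159640 rad, d = 1014.80 km
Total = 725.30 + 576.83 + 1014.80 = 2316.93 km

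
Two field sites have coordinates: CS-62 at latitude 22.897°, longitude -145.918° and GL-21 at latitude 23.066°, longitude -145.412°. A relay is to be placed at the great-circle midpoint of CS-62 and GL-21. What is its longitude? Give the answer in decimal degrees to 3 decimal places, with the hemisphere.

145.665°W

Bx = cos φ₂ cos Δλ = 0.920018,  By = cos φ₂ sin Δλ = 0.008125
φₘ = atan2(sin φ₁ + sin φ₂, √((cos φ₁ + Bx)² + By²)) = 22.98170°
λₘ = λ₁ + atan2(By, cos φ₁ + Bx) = -145.66516°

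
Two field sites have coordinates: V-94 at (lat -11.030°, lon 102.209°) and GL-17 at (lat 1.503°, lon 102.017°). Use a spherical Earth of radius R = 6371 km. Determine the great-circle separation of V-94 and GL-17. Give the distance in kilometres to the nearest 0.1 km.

1393.8 km

Δφ = 12.5330°,  Δλ = -0.1920°
a = sin²(Δφ/2) + cos φ₁ cos φ₂ sin²(Δλ/2) = 0.011917
c = 2·arcsin(√a) = 0.218768 rad = 12.5345°
d = R·c = 6371 × 0.218768 = 1393.8 km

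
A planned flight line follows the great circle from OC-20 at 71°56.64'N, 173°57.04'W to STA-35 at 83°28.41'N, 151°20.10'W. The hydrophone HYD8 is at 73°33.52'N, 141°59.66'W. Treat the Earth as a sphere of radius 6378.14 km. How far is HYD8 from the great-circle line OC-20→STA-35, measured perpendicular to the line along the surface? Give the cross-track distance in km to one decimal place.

OC-20: φ = +71.94400°, λ = -173.95067°
STA-35: φ = +83.47350°, λ = -151.33500°
HYD8: φ = +73.55867°, λ = -141.99433°
δ₁₃ = central angle OC-20→HYD8 = 0.165668 rad  (haversine)
θ₁₃ = bearing OC-20→HYD8 = 65.282°,  θ₁₂ = bearing OC-20→STA-35 = 11.857°
dₓₜ = R·arcsin(sin δ₁₃ · sin(θ₁₃ − θ₁₂)) = 6378.14·arcsin(0.16491·sin(53.425°)) = 847.186 km
|dₓₜ| = 847.186 km

847.2 km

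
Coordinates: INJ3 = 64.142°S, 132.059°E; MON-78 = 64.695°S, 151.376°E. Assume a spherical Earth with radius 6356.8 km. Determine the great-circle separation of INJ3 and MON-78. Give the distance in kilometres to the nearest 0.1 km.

Δφ = -0.5530°,  Δλ = 19.3170°
a = sin²(Δφ/2) + cos φ₁ cos φ₂ sin²(Δλ/2) = 0.005271
c = 2·arcsin(√a) = 0.145329 rad = 8.3267°
d = R·c = 6356.8 × 0.145329 = 923.8 km

923.8 km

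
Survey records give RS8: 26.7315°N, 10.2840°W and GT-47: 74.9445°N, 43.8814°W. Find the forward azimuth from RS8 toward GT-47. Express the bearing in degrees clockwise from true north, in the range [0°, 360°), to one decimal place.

Δλ = -33.5974°
y = sin Δλ · cos φ₂ = -0.143736
x = cos φ₁ sin φ₂ − sin φ₁ cos φ₂ cos Δλ = 0.765146
θ = atan2(y, x) = -10.6393° → 349.3607° (mod 360°)

349.4°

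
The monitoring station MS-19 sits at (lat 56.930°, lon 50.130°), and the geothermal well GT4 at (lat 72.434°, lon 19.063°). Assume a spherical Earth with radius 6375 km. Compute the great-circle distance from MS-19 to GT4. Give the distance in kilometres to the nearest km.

2220 km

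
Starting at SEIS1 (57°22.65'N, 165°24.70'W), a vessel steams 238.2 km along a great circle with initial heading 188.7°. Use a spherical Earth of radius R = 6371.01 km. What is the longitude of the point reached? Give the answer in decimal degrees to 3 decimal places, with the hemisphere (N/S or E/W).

165.980°W

SEIS1: φ = +57.37750°, λ = -165.41167°
δ = d/R = 238.2/6371.01 = 0.037388 rad
φ₂ = arcsin(sin φ₁ cos δ + cos φ₁ sin δ cos θ)
   = arcsin(0.84224·0.99930 + 0.53910·0.03738·-0.98849) = 55.25862°
λ₂ = λ₁ + atan2(sin θ sin δ cos φ₁, cos δ − sin φ₁ sin φ₂) = -165.98014°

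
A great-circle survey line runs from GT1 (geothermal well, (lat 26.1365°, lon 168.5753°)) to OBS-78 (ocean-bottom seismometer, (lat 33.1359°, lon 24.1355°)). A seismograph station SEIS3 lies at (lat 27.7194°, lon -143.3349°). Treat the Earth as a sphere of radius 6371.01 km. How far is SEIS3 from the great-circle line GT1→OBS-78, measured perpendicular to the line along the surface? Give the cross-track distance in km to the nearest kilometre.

δ₁₃ = central angle GT1→SEIS3 = 0.744032 rad  (haversine)
θ₁₃ = bearing GT1→SEIS3 = 76.587°,  θ₁₂ = bearing GT1→OBS-78 = 328.375°
dₓₜ = R·arcsin(sin δ₁₃ · sin(θ₁₃ − θ₁₂)) = 6371.01·arcsin(0.67726·sin(-251.788°)) = 4452.350 km
|dₓₜ| = 4452.350 km

4452 km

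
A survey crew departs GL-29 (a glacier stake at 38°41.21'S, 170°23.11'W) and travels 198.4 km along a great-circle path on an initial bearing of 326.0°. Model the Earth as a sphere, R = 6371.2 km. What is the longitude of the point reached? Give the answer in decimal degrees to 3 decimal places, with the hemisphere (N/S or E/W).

GL-29: φ = -38.68683°, λ = -170.38517°
δ = d/R = 198.4/6371.2 = 0.031140 rad
φ₂ = arcsin(sin φ₁ cos δ + cos φ₁ sin δ cos θ)
   = arcsin(-0.62506·0.99952 + 0.78057·0.03114·0.82904) = -37.20092°
λ₂ = λ₁ + atan2(sin θ sin δ cos φ₁, cos δ − sin φ₁ sin φ₂) = -171.63765°

171.638°W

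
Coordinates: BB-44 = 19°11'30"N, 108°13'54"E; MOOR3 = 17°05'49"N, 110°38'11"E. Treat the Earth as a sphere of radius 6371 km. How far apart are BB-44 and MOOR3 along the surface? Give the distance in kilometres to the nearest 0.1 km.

344.7 km

BB-44: φ = +19.19167°, λ = +108.23167°
MOOR3: φ = +17.09694°, λ = +110.63639°
Δφ = -2.0947°,  Δλ = 2.4047°
a = sin²(Δφ/2) + cos φ₁ cos φ₂ sin²(Δλ/2) = 0.000732
c = 2·arcsin(√a) = 0.054102 rad = 3.0998°
d = R·c = 6371 × 0.054102 = 344.7 km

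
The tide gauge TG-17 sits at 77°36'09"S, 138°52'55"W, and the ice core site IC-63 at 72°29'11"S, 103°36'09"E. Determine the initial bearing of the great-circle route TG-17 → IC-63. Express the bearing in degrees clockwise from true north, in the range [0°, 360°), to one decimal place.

TG-17: φ = -77.60250°, λ = -138.88194°
IC-63: φ = -72.48639°, λ = +103.60250°
Δλ = -117.5156°
y = sin Δλ · cos φ₂ = -0.266893
x = cos φ₁ sin φ₂ − sin φ₁ cos φ₂ cos Δλ = -0.340526
θ = atan2(y, x) = -141.9119° → 218.0881° (mod 360°)

218.1°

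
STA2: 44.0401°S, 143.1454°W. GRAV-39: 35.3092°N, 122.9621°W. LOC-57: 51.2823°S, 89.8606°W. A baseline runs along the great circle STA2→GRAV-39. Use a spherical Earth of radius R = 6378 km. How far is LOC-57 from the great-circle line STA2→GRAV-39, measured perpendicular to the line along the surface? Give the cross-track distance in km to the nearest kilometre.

δ₁₃ = central angle STA2→LOC-57 = 0.624599 rad  (haversine)
θ₁₃ = bearing STA2→LOC-57 = 120.971°,  θ₁₂ = bearing STA2→GRAV-39 = 16.542°
dₓₜ = R·arcsin(sin δ₁₃ · sin(θ₁₃ − θ₁₂)) = 6378·arcsin(0.58477·sin(104.429°)) = 3839.828 km
|dₓₜ| = 3839.828 km

3840 km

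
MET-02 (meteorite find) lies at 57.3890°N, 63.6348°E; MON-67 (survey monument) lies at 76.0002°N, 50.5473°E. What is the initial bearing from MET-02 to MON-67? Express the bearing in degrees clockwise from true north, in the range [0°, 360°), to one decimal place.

350.4°

Δλ = -13.0875°
y = sin Δλ · cos φ₂ = -0.054780
x = cos φ₁ sin φ₂ − sin φ₁ cos φ₂ cos Δλ = 0.324438
θ = atan2(y, x) = -9.5837° → 350.4163° (mod 360°)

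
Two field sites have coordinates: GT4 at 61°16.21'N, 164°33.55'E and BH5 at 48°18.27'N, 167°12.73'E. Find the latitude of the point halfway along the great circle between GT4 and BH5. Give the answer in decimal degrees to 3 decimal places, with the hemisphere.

54.794°N

GT4: φ = +61.27017°, λ = +164.55917°
BH5: φ = +48.30450°, λ = +167.21217°
Bx = cos φ₂ cos Δλ = 0.664459,  By = cos φ₂ sin Δλ = 0.030789
φₘ = atan2(sin φ₁ + sin φ₂, √((cos φ₁ + Bx)² + By²)) = 54.79438°
λₘ = λ₁ + atan2(By, cos φ₁ + Bx) = 166.09928°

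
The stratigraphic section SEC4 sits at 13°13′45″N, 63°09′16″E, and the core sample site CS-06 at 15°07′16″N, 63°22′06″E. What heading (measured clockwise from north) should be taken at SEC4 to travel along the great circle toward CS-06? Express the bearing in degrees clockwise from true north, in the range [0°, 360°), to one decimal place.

SEC4: φ = +13.22917°, λ = +63.15444°
CS-06: φ = +15.12111°, λ = +63.36833°
Δλ = 0.2139°
y = sin Δλ · cos φ₂ = 0.003604
x = cos φ₁ sin φ₂ − sin φ₁ cos φ₂ cos Δλ = 0.033016
θ = atan2(y, x) = 6.2293° → 6.2293° (mod 360°)

6.2°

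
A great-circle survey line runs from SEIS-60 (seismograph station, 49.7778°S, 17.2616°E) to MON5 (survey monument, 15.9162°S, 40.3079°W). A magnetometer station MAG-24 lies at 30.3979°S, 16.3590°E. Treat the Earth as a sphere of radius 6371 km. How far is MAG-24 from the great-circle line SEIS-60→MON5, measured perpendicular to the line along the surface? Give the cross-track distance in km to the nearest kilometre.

δ₁₃ = central angle SEIS-60→MAG-24 = 0.338451 rad  (haversine)
θ₁₃ = bearing SEIS-60→MAG-24 = 357.655°,  θ₁₂ = bearing SEIS-60→MON5 = 284.947°
dₓₜ = R·arcsin(sin δ₁₃ · sin(θ₁₃ − θ₁₂)) = 6371·arcsin(0.33203·sin(72.708°)) = 2055.187 km
|dₓₜ| = 2055.187 km

2055 km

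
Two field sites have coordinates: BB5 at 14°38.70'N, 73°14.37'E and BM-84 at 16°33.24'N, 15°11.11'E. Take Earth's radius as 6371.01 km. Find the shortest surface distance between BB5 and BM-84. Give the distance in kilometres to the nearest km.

6200 km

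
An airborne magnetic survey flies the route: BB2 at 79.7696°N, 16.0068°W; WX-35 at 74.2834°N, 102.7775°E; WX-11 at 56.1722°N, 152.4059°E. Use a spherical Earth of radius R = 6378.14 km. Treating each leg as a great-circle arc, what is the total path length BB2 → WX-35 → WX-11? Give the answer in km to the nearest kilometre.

BB2→WX-35: c = 0.392009 rad, d = 2500.29 km
WX-35→WX-11: c = 0.457102 rad, d = 2915.46 km
Total = 2500.29 + 2915.46 = 5415.75 km

5416 km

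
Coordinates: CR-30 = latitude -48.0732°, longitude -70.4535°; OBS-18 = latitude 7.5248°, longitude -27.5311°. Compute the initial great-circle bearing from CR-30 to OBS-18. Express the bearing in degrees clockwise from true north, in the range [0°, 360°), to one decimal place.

Δλ = 42.9224°
y = sin Δλ · cos φ₂ = 0.675143
x = cos φ₁ sin φ₂ − sin φ₁ cos φ₂ cos Δλ = 0.627623
θ = atan2(y, x) = 47.0890° → 47.0890° (mod 360°)

47.1°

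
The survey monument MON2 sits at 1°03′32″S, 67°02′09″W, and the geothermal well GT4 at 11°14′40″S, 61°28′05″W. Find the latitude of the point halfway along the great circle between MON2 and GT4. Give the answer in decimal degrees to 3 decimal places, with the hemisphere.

MON2: φ = -1.05889°, λ = -67.03583°
GT4: φ = -11.24444°, λ = -61.46806°
Bx = cos φ₂ cos Δλ = 0.976177,  By = cos φ₂ sin Δλ = 0.095161
φₘ = atan2(sin φ₁ + sin φ₂, √((cos φ₁ + Bx)² + By²)) = -6.15888°
λₘ = λ₁ + atan2(By, cos φ₁ + Bx) = -64.27871°

6.159°S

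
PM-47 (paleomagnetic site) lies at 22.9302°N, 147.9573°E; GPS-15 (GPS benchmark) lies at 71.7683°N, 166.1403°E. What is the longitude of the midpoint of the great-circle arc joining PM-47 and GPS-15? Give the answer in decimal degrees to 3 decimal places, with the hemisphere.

152.539°E

Bx = cos φ₂ cos Δλ = 0.297238,  By = cos φ₂ sin Δλ = 0.097629
φₘ = atan2(sin φ₁ + sin φ₂, √((cos φ₁ + Bx)² + By²)) = 47.62157°
λₘ = λ₁ + atan2(By, cos φ₁ + Bx) = 152.53924°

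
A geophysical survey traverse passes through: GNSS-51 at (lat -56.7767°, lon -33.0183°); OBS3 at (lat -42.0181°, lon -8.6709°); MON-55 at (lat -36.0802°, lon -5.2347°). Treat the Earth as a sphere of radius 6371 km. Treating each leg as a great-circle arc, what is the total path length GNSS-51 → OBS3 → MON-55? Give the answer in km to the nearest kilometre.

GNSS-51→OBS3: c = 0.374187 rad, d = 2383.94 km
OBS3→MON-55: c = 0.113594 rad, d = 723.71 km
Total = 2383.94 + 723.71 = 3107.65 km

3108 km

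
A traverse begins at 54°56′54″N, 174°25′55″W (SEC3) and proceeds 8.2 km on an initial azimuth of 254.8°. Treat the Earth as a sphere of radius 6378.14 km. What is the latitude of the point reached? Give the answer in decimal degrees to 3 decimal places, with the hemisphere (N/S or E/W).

SEC3: φ = +54.94833°, λ = -174.43194°
δ = d/R = 8.2/6378.14 = 0.001286 rad
φ₂ = arcsin(sin φ₁ cos δ + cos φ₁ sin δ cos θ)
   = arcsin(0.81863·1.00000 + 0.57431·0.00129·-0.26219) = 54.92896°
λ₂ = λ₁ + atan2(sin θ sin δ cos φ₁, cos δ − sin φ₁ sin φ₂) = -174.55566°

54.929°N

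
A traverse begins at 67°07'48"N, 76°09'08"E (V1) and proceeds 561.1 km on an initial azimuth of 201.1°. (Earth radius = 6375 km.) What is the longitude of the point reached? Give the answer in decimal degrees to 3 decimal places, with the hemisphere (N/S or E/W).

72.240°E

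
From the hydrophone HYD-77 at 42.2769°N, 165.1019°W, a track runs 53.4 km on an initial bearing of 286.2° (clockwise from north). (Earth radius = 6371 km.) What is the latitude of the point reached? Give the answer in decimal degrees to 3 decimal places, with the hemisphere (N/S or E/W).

42.409°N

δ = d/R = 53.4/6371 = 0.008382 rad
φ₂ = arcsin(sin φ₁ cos δ + cos φ₁ sin δ cos θ)
   = arcsin(0.67271·0.99996 + 0.73990·0.00838·0.27899) = 42.40919°
λ₂ = λ₁ + atan2(sin θ sin δ cos φ₁, cos δ − sin φ₁ sin φ₂) = -165.72650°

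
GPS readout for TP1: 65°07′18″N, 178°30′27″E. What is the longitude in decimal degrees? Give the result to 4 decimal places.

178° + 30′/60 + 27″/3600 = 178 + 0.50000 + 0.00750 = 178.5075°

178.5075°E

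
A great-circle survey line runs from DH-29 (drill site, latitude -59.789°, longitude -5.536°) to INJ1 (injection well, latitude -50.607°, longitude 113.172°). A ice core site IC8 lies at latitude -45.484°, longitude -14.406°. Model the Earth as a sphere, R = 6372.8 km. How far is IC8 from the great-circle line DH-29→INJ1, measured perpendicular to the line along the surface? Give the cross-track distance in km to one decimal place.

δ₁₃ = central angle DH-29→IC8 = 0.266209 rad  (haversine)
θ₁₃ = bearing DH-29→IC8 = 335.737°,  θ₁₂ = bearing DH-29→INJ1 = 139.525°
dₓₜ = R·arcsin(sin δ₁₃ · sin(θ₁₃ − θ₁₂)) = 6372.8·arcsin(0.26308·sin(196.211°)) = -468.480 km
|dₓₜ| = 468.480 km

468.5 km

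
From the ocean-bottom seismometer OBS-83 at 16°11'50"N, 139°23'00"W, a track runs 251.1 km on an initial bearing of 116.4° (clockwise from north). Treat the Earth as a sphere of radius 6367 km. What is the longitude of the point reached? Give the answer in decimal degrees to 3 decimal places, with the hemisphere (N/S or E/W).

137.286°W

OBS-83: φ = +16.19722°, λ = -139.38333°
δ = d/R = 251.1/6367 = 0.039438 rad
φ₂ = arcsin(sin φ₁ cos δ + cos φ₁ sin δ cos θ)
   = arcsin(0.27894·0.99922 + 0.96031·0.03943·-0.44464) = 15.18239°
λ₂ = λ₁ + atan2(sin θ sin δ cos φ₁, cos δ − sin φ₁ sin φ₂) = -137.28625°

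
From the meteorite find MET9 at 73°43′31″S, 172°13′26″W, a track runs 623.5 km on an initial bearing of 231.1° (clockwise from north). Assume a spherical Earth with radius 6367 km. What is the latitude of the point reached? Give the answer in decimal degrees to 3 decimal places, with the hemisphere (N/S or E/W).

MET9: φ = -73.72528°, λ = -172.22389°
δ = d/R = 623.5/6367 = 0.097927 rad
φ₂ = arcsin(sin φ₁ cos δ + cos φ₁ sin δ cos θ)
   = arcsin(-0.95993·0.99521 + 0.28024·0.09777·-0.62796) = -76.54079°
λ₂ = λ₁ + atan2(sin θ sin δ cos φ₁, cos δ − sin φ₁ sin φ₂) = 168.69483°

76.541°S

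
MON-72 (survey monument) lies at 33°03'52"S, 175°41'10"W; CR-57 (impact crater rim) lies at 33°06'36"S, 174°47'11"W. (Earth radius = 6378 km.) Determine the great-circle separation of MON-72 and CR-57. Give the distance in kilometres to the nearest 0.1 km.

84.1 km

MON-72: φ = -33.06444°, λ = -175.68611°
CR-57: φ = -33.11000°, λ = -174.78639°
Δφ = -0.0456°,  Δλ = 0.8997°
a = sin²(Δφ/2) + cos φ₁ cos φ₂ sin²(Δλ/2) = 0.000043
c = 2·arcsin(√a) = 0.013181 rad = 0.7552°
d = R·c = 6378 × 0.013181 = 84.1 km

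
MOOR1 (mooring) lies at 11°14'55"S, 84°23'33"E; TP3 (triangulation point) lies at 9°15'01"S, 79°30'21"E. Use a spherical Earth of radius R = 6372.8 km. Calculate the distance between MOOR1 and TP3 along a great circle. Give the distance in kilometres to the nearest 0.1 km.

MOOR1: φ = -11.24861°, λ = +84.39250°
TP3: φ = -9.25028°, λ = +79.50583°
Δφ = 1.9983°,  Δλ = -4.8867°
a = sin²(Δφ/2) + cos φ₁ cos φ₂ sin²(Δλ/2) = 0.002063
c = 2·arcsin(√a) = 0.090881 rad = 5.2071°
d = R·c = 6372.8 × 0.090881 = 579.2 km

579.2 km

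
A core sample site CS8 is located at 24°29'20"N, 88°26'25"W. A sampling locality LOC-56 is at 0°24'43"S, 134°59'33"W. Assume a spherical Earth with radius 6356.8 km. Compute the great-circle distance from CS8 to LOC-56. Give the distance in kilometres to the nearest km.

CS8: φ = +24.48889°, λ = -88.44028°
LOC-56: φ = -0.41194°, λ = -134.99250°
Δφ = -24.9008°,  Δλ = -46.5522°
a = sin²(Δφ/2) + cos φ₁ cos φ₂ sin²(Δλ/2) = 0.188584
c = 2·arcsin(√a) = 0.898438 rad = 51.4767°
d = R·c = 6356.8 × 0.898438 = 5711.2 km

5711 km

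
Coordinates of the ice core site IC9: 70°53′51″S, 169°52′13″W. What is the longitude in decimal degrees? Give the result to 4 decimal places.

169.8703°W

169° + 52′/60 + 13″/3600 = 169 + 0.86667 + 0.00361 = 169.8703°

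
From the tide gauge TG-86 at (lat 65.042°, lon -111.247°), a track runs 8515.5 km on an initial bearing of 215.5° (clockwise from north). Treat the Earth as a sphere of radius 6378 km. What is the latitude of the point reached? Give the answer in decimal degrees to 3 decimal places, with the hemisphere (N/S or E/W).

δ = d/R = 8515.5/6378 = 1.335136 rad
φ₂ = arcsin(sin φ₁ cos δ + cos φ₁ sin δ cos θ)
   = arcsin(0.90662·0.23348 + 0.42195·0.97236·-0.81412) = -7.02735°
λ₂ = λ₁ + atan2(sin θ sin δ cos φ₁, cos δ − sin φ₁ sin φ₂) = -145.92240°

7.027°S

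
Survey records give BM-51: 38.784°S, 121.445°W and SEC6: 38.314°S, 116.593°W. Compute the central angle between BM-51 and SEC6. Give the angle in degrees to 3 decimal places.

Δφ = 0.4700°,  Δλ = 4.8520°
a = sin²(Δφ/2) + cos φ₁ cos φ₂ sin²(Δλ/2) = 0.001113
c = 2·arcsin(√a) = 0.066727 rad = 3.8232°

3.823°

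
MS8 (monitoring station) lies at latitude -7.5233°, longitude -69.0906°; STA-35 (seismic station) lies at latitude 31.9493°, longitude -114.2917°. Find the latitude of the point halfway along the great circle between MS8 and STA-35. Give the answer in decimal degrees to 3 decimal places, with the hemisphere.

13.188°N

Bx = cos φ₂ cos Δλ = 0.597882,  By = cos φ₂ sin Δλ = -0.602094
φₘ = atan2(sin φ₁ + sin φ₂, √((cos φ₁ + Bx)² + By²)) = 13.18800°
λₘ = λ₁ + atan2(By, cos φ₁ + Bx) = -89.83972°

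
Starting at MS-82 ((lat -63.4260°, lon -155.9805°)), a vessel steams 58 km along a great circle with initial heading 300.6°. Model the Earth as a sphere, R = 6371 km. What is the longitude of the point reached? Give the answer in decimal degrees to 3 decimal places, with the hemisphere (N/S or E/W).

δ = d/R = 58/6371 = 0.009104 rad
φ₂ = arcsin(sin φ₁ cos δ + cos φ₁ sin δ cos θ)
   = arcsin(-0.89436·0.99996 + 0.44735·0.00910·0.50904) = -63.15700°
λ₂ = λ₁ + atan2(sin θ sin δ cos φ₁, cos δ − sin φ₁ sin φ₂) = -156.97483°

156.975°W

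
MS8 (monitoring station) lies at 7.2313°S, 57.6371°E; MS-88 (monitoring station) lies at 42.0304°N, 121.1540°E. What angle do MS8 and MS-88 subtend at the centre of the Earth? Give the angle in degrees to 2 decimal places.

75.86°

Δφ = 49.2617°,  Δλ = 63.5169°
a = sin²(Δφ/2) + cos φ₁ cos φ₂ sin²(Δλ/2) = 0.377838
c = 2·arcsin(√a) = 1.323974 rad = 75.8581°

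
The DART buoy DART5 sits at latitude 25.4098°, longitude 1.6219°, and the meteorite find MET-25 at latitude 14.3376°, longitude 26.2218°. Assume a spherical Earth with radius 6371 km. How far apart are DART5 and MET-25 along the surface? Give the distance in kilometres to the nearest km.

Δφ = -11.0722°,  Δλ = 24.5999°
a = sin²(Δφ/2) + cos φ₁ cos φ₂ sin²(Δλ/2) = 0.049022
c = 2·arcsin(√a) = 0.446517 rad = 25.5836°
d = R·c = 6371 × 0.446517 = 2844.8 km

2845 km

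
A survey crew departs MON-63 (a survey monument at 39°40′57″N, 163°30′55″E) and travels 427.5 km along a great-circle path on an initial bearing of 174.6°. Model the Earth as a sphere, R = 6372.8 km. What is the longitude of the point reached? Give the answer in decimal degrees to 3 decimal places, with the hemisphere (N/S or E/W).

163.961°E

MON-63: φ = +39.68250°, λ = +163.51528°
δ = d/R = 427.5/6372.8 = 0.067082 rad
φ₂ = arcsin(sin φ₁ cos δ + cos φ₁ sin δ cos θ)
   = arcsin(0.63853·0.99775 + 0.76959·0.06703·-0.99556) = 35.85517°
λ₂ = λ₁ + atan2(sin θ sin δ cos φ₁, cos δ − sin φ₁ sin φ₂) = 163.96122°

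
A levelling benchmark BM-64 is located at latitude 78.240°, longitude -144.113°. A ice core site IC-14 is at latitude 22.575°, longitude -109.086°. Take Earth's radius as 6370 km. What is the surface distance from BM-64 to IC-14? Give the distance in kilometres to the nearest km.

6448 km

Δφ = -55.6650°,  Δλ = 35.0270°
a = sin²(Δφ/2) + cos φ₁ cos φ₂ sin²(Δλ/2) = 0.235028
c = 2·arcsin(√a) = 1.012261 rad = 57.9983°
d = R·c = 6370 × 1.012261 = 6448.1 km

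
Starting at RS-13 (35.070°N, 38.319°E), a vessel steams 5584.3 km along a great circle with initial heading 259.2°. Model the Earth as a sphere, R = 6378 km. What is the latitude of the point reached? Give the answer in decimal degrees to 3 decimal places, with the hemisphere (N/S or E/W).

δ = d/R = 5584.3/6378 = 0.875557 rad
φ₂ = arcsin(sin φ₁ cos δ + cos φ₁ sin δ cos θ)
   = arcsin(0.57458·0.64057 + 0.81845·0.76790·-0.18738) = 14.49464°
λ₂ = λ₁ + atan2(sin θ sin δ cos φ₁, cos δ − sin φ₁ sin φ₂) = -12.85891°

14.495°N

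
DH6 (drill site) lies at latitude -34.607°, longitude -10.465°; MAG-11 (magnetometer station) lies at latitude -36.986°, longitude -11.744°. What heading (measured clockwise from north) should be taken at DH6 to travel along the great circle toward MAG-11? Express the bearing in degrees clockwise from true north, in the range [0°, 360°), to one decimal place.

Δλ = -1.2790°
y = sin Δλ · cos φ₂ = -0.017830
x = cos φ₁ sin φ₂ − sin φ₁ cos φ₂ cos Δλ = -0.041622
θ = atan2(y, x) = -156.8115° → 203.1885° (mod 360°)

203.2°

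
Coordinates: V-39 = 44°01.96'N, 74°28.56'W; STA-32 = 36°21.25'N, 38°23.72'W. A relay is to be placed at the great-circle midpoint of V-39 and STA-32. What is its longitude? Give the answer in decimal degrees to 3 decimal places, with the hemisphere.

55.378°W

V-39: φ = +44.03267°, λ = -74.47600°
STA-32: φ = +36.35417°, λ = -38.39533°
Bx = cos φ₂ cos Δλ = 0.650889,  By = cos φ₂ sin Δλ = 0.474300
φₘ = atan2(sin φ₁ + sin φ₂, √((cos φ₁ + Bx)² + By²)) = 41.61787°
λₘ = λ₁ + atan2(By, cos φ₁ + Bx) = -55.37775°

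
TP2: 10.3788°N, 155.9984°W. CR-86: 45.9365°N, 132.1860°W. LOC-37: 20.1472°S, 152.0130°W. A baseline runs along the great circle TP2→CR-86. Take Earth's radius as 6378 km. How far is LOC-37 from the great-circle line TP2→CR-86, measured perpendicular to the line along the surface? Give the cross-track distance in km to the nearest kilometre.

δ₁₃ = central angle TP2→LOC-37 = 0.537159 rad  (haversine)
θ₁₃ = bearing TP2→LOC-37 = 172.674°,  θ₁₂ = bearing TP2→CR-86 = 25.368°
dₓₜ = R·arcsin(sin δ₁₃ · sin(θ₁₃ − θ₁₂)) = 6378·arcsin(0.51170·sin(147.306°)) = 1786.097 km
|dₓₜ| = 1786.097 km

1786 km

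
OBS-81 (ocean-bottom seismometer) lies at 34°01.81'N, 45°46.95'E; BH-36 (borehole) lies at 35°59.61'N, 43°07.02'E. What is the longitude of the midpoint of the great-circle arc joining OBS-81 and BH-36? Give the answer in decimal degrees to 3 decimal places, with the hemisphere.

44.466°E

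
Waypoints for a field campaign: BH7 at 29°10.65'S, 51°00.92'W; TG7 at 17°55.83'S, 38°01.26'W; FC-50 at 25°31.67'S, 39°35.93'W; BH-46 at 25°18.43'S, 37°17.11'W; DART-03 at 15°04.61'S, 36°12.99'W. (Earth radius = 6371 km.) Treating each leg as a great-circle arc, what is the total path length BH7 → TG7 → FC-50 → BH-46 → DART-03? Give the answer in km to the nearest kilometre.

4056 km

BH7: φ = -29.17750°, λ = -51.01533°
TG7: φ = -17.93050°, λ = -38.02100°
FC-50: φ = -25.52783°, λ = -39.59883°
BH-46: φ = -25.30717°, λ = -37.28517°
DART-03: φ = -15.07683°, λ = -36.21650°
BH7→TG7: c = 0.285493 rad, d = 1818.87 km
TG7→FC-50: c = 0.135038 rad, d = 860.33 km
FC-50→BH-46: c = 0.036675 rad, d = 233.65 km
BH-46→DART-03: c = 0.179406 rad, d = 1142.99 km
Total = 1818.87 + 860.33 + 233.65 + 1142.99 = 4055.85 km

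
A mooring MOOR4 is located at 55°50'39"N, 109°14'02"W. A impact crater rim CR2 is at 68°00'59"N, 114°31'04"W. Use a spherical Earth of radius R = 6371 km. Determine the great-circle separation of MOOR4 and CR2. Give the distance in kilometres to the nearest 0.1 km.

MOOR4: φ = +55.84417°, λ = -109.23389°
CR2: φ = +68.01639°, λ = -114.51778°
Δφ = 12.1722°,  Δλ = -5.2839°
a = sin²(Δφ/2) + cos φ₁ cos φ₂ sin²(Δλ/2) = 0.011687
c = 2·arcsin(√a) = 0.216640 rad = 12.4126°
d = R·c = 6371 × 0.216640 = 1380.2 km

1380.2 km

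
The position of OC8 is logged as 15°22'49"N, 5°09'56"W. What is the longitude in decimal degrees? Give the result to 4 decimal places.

5° + 9′/60 + 56″/3600 = 5 + 0.15000 + 0.01556 = 5.1656°

5.1656°W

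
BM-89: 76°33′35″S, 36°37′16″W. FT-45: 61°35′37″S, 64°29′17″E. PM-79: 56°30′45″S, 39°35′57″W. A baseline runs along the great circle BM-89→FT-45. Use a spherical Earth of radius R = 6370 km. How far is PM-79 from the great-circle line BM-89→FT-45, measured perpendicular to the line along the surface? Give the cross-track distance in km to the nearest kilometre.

1770 km

BM-89: φ = -76.55972°, λ = -36.62111°
FT-45: φ = -61.59361°, λ = +64.48806°
PM-79: φ = -56.51250°, λ = -39.59917°
δ₁₃ = central angle BM-89→PM-79 = 0.350395 rad  (haversine)
θ₁₃ = bearing BM-89→PM-79 = 355.210°,  θ₁₂ = bearing BM-89→FT-45 = 122.168°
dₓₜ = R·arcsin(sin δ₁₃ · sin(θ₁₃ − θ₁₂)) = 6370·arcsin(0.34327·sin(233.042°)) = -1769.968 km
|dₓₜ| = 1769.968 km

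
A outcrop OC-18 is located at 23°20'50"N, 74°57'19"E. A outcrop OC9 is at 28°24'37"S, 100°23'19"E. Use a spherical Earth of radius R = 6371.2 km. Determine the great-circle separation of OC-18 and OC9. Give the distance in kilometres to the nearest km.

6368 km

OC-18: φ = +23.34722°, λ = +74.95528°
OC9: φ = -28.41028°, λ = +100.38861°
Δφ = -51.7575°,  Δλ = 25.4333°
a = sin²(Δφ/2) + cos φ₁ cos φ₂ sin²(Δλ/2) = 0.229636
c = 2·arcsin(√a) = 0.999494 rad = 57.2668°
d = R·c = 6371.2 × 0.999494 = 6368.0 km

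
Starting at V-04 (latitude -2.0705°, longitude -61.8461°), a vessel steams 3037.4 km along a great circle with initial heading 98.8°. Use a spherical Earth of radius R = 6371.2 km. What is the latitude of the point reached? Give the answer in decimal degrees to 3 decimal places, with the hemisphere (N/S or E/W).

5.869°S

δ = d/R = 3037.4/6371.2 = 0.476739 rad
φ₂ = arcsin(sin φ₁ cos δ + cos φ₁ sin δ cos θ)
   = arcsin(-0.03613·0.88850 + 0.99935·0.45888·-0.15299) = -5.86919°
λ₂ = λ₁ + atan2(sin θ sin δ cos φ₁, cos δ − sin φ₁ sin φ₂) = -34.72503°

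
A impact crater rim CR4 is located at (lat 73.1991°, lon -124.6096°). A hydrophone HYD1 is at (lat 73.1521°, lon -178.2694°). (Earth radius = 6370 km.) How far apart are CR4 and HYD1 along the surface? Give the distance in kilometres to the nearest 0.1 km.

Δφ = -0.0470°,  Δλ = -53.6598°
a = sin²(Δφ/2) + cos φ₁ cos φ₂ sin²(Δλ/2) = 0.017066
c = 2·arcsin(√a) = 0.262023 rad = 15.0128°
d = R·c = 6370 × 0.262023 = 1669.1 km

1669.1 km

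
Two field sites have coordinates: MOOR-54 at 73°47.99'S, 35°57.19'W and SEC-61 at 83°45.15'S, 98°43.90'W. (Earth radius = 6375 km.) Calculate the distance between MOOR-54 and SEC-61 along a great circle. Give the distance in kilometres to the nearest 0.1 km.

1604.9 km

MOOR-54: φ = -73.79983°, λ = -35.95317°
SEC-61: φ = -83.75250°, λ = -98.73167°
Δφ = -9.9527°,  Δλ = -62.7785°
a = sin²(Δφ/2) + cos φ₁ cos φ₂ sin²(Δλ/2) = 0.015761
c = 2·arcsin(√a) = 0.251750 rad = 14.4242°
d = R·c = 6375 × 0.251750 = 1604.9 km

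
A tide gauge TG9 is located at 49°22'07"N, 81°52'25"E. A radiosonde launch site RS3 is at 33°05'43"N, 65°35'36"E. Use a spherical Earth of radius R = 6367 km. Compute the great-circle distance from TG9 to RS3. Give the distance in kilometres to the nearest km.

2253 km

TG9: φ = +49.36861°, λ = +81.87361°
RS3: φ = +33.09528°, λ = +65.59333°
Δφ = -16.2733°,  Δλ = -16.2803°
a = sin²(Δφ/2) + cos φ₁ cos φ₂ sin²(Δλ/2) = 0.030970
c = 2·arcsin(√a) = 0.353807 rad = 20.2716°
d = R·c = 6367 × 0.353807 = 2252.7 km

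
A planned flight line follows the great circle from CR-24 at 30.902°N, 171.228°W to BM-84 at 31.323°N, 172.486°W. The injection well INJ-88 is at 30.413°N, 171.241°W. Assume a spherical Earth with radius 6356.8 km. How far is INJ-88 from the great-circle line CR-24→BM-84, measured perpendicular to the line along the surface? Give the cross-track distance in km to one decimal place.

δ₁₃ = central angle CR-24→INJ-88 = 0.008537 rad  (haversine)
θ₁₃ = bearing CR-24→INJ-88 = 181.313°,  θ₁₂ = bearing CR-24→BM-84 = 291.674°
dₓₜ = R·arcsin(sin δ₁₃ · sin(θ₁₃ − θ₁₂)) = 6356.8·arcsin(0.00854·sin(-110.361°)) = -50.877 km
|dₓₜ| = 50.877 km

50.9 km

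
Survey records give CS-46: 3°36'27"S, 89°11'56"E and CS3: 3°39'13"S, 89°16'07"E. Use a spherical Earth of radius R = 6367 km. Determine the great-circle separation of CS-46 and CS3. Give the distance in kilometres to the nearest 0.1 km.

9.3 km

CS-46: φ = -3.60750°, λ = +89.19889°
CS3: φ = -3.65361°, λ = +89.26861°
Δφ = -0.0461°,  Δλ = 0.0697°
a = sin²(Δφ/2) + cos φ₁ cos φ₂ sin²(Δλ/2) = 0.000001
c = 2·arcsin(√a) = 0.001457 rad = 0.0835°
d = R·c = 6367 × 0.001457 = 9.3 km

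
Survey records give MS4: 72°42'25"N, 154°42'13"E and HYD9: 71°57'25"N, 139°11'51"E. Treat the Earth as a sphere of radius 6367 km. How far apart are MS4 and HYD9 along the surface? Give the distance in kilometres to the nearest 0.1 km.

MS4: φ = +72.70694°, λ = +154.70361°
HYD9: φ = +71.95694°, λ = +139.19750°
Δφ = -0.7500°,  Δλ = -15.5061°
a = sin²(Δφ/2) + cos φ₁ cos φ₂ sin²(Δλ/2) = 0.001718
c = 2·arcsin(√a) = 0.082932 rad = 4.7516°
d = R·c = 6367 × 0.082932 = 528.0 km

528.0 km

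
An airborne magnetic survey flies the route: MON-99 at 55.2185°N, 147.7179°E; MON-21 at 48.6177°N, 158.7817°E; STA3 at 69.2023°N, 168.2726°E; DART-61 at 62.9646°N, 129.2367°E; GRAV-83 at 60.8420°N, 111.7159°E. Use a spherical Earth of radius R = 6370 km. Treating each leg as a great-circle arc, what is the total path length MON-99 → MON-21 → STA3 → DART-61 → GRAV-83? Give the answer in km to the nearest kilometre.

6195 km

MON-99→MON-21: c = 0.165342 rad, d = 1053.23 km
MON-21→STA3: c = 0.368299 rad, d = 2346.07 km
STA3→DART-61: c = 0.290681 rad, d = 1851.64 km
DART-61→GRAV-83: c = 0.148191 rad, d = 943.98 km
Total = 1053.23 + 2346.07 + 1851.64 + 943.98 = 6194.91 km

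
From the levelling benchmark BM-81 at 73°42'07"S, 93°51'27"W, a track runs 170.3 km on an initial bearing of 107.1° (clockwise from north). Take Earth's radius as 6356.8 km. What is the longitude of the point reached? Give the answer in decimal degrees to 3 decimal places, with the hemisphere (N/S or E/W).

BM-81: φ = -73.70194°, λ = -93.85750°
δ = d/R = 170.3/6356.8 = 0.026790 rad
φ₂ = arcsin(sin φ₁ cos δ + cos φ₁ sin δ cos θ)
   = arcsin(-0.95981·0.99964 + 0.28063·0.02679·-0.29404) = -74.08735°
λ₂ = λ₁ + atan2(sin θ sin δ cos φ₁, cos δ − sin φ₁ sin φ₂) = -88.49927°

88.499°W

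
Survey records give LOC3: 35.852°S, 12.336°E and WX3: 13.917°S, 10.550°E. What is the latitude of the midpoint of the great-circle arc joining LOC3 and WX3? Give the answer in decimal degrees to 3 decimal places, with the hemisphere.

24.887°S

Bx = cos φ₂ cos Δλ = 0.970174,  By = cos φ₂ sin Δλ = -0.030252
φₘ = atan2(sin φ₁ + sin φ₂, √((cos φ₁ + Bx)² + By²)) = -24.88714°
λₘ = λ₁ + atan2(By, cos φ₁ + Bx) = 11.36272°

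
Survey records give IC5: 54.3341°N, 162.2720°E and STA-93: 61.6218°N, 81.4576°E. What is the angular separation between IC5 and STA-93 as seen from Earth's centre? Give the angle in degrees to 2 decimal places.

Δφ = 7.2877°,  Δλ = -80.8144°
a = sin²(Δφ/2) + cos φ₁ cos φ₂ sin²(Δλ/2) = 0.120481
c = 2·arcsin(√a) = 0.708962 rad = 40.6205°

40.62°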